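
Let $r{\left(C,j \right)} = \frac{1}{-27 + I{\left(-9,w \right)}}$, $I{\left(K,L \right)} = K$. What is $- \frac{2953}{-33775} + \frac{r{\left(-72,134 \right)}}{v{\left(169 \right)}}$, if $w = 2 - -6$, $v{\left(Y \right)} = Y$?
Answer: $\frac{17932277}{205487100} \approx 0.087267$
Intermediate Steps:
$w = 8$ ($w = 2 + 6 = 8$)
$r{\left(C,j \right)} = - \frac{1}{36}$ ($r{\left(C,j \right)} = \frac{1}{-27 - 9} = \frac{1}{-36} = - \frac{1}{36}$)
$- \frac{2953}{-33775} + \frac{r{\left(-72,134 \right)}}{v{\left(169 \right)}} = - \frac{2953}{-33775} - \frac{1}{36 \cdot 169} = \left(-2953\right) \left(- \frac{1}{33775}\right) - \frac{1}{6084} = \frac{2953}{33775} - \frac{1}{6084} = \frac{17932277}{205487100}$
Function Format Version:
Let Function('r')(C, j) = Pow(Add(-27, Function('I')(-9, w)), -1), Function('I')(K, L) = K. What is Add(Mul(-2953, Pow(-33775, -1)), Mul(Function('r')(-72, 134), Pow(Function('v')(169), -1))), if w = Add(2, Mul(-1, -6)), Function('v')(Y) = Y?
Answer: Rational(17932277, 205487100) ≈ 0.087267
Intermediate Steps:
w = 8 (w = Add(2, 6) = 8)
Function('r')(C, j) = Rational(-1, 36) (Function('r')(C, j) = Pow(Add(-27, -9), -1) = Pow(-36, -1) = Rational(-1, 36))
Add(Mul(-2953, Pow(-33775, -1)), Mul(Function('r')(-72, 134), Pow(Function('v')(169), -1))) = Add(Mul(-2953, Pow(-33775, -1)), Mul(Rational(-1, 36), Pow(169, -1))) = Add(Mul(-2953, Rational(-1, 33775)), Mul(Rational(-1, 36), Rational(1, 169))) = Add(Rational(2953, 33775), Rational(-1, 6084)) = Rational(17932277, 205487100)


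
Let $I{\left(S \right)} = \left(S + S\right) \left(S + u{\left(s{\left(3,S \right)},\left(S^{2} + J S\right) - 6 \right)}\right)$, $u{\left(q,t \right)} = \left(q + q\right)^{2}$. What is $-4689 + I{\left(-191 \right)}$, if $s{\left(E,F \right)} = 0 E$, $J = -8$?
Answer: $68273$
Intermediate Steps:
$s{\left(E,F \right)} = 0$
$u{\left(q,t \right)} = 4 q^{2}$ ($u{\left(q,t \right)} = \left(2 q\right)^{2} = 4 q^{2}$)
$I{\left(S \right)} = 2 S^{2}$ ($I{\left(S \right)} = \left(S + S\right) \left(S + 4 \cdot 0^{2}\right) = 2 S \left(S + 4 \cdot 0\right) = 2 S \left(S + 0\right) = 2 S S = 2 S^{2}$)
$-4689 + I{\left(-191 \right)} = -4689 + 2 \left(-191\right)^{2} = -4689 + 2 \cdot 36481 = -4689 + 72962 = 68273$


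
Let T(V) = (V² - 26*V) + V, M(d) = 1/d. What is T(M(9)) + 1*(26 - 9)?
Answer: 1153/81 ≈ 14.235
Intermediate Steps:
T(V) = V² - 25*V
T(M(9)) + 1*(26 - 9) = (-25 + 1/9)/9 + 1*(26 - 9) = (-25 + ⅑)/9 + 1*17 = (⅑)*(-224/9) + 17 = -224/81 + 17 = 1153/81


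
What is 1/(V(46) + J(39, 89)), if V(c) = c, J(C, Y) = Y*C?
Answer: 1/3517 ≈ 0.00028433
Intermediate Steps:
J(C, Y) = C*Y
1/(V(46) + J(39, 89)) = 1/(46 + 39*89) = 1/(46 + 3471) = 1/3517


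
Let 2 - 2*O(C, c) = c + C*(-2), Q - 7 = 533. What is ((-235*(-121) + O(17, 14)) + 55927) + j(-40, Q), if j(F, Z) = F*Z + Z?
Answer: 63313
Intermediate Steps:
Q = 540 (Q = 7 + 533 = 540)
j(F, Z) = Z + F*Z
O(C, c) = 1 + C - c/2 (O(C, c) = 1 - (c + C*(-2))/2 = 1 - (c - 2*C)/2 = 1 + (C - c/2) = 1 + C - c/2)
((-235*(-121) + O(17, 14)) + 55927) + j(-40, Q) = ((-235*(-121) + (1 + 17 - ½*14)) + 55927) + 540*(1 - 40) = ((28435 + (1 + 17 - 7)) + 55927) + 540*(-39) = ((28435 + 11) + 55927) - 21060 = (28446 + 55927) - 21060 = 84373 - 21060 = 63313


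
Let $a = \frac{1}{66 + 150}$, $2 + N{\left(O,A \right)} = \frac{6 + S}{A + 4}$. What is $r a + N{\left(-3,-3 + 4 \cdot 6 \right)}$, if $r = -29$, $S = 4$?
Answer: $- \frac{1873}{1080} \approx -1.7343$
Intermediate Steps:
$N{\left(O,A \right)} = -2 + \frac{10}{4 + A}$ ($N{\left(O,A \right)} = -2 + \frac{6 + 4}{A + 4} = -2 + \frac{10}{4 + A}$)
$a = \frac{1}{216} \approx 0.0046296$
$r a + N{\left(-3,-3 + 4 \cdot 6 \right)} = \left(-29\right) \frac{1}{216} + \frac{2 \left(1 - \left(-3 + 4 \cdot 6\right)\right)}{4 + \left(-3 + 4 \cdot 6\right)} = - \frac{29}{216} + \frac{2 \left(1 - \left(-3 + 24\right)\right)}{4 + \left(-3 + 24\right)} = - \frac{29}{216} + \frac{2 \left(1 - 21\right)}{4 + 21} = - \frac{29}{216} + \frac{2 \left(1 - 21\right)}{25} = - \frac{29}{216} + 2 \cdot \frac{1}{25} \left(-20\right) = - \frac{29}{216} - \frac{8}{5} = - \frac{1873}{1080}$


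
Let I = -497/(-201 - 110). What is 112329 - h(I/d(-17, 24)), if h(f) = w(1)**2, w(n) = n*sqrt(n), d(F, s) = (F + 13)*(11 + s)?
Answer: 112328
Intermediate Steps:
d(F, s) = (11 + s)*(13 + F) (d(F, s) = (13 + F)*(11 + s) = (11 + s)*(13 + F))
w(n) = n**(3/2)
I = 497/311 (I = -497/(-311) = -497*(-1/311) = 497/311 ≈ 1.5981)
h(f) = 1 (h(f) = (1**(3/2))**2 = 1**2 = 1)
112329 - h(I/d(-17, 24)) = 112329 - 1*1 = 112329 - 1 = 112328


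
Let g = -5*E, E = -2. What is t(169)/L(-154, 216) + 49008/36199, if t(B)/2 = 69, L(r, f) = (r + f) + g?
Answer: 1420673/434388 ≈ 3.2705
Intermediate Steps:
g = 10 (g = -5*(-2) = 10)
L(r, f) = 10 + f + r (L(r, f) = (r + f) + 10 = (f + r) + 10 = 10 + f + r)
t(B) = 138 (t(B) = 2*69 = 138)
t(169)/L(-154, 216) + 49008/36199 = 138/(10 + 216 - 154) + 49008/36199 = 138/72 + 49008*(1/36199) = 138*(1/72) + 49008/36199 = 23/12 + 49008/36199 = 1420673/434388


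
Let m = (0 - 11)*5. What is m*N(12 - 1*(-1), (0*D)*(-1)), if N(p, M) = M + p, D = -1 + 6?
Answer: -715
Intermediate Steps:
D = 5
m = -55 (m = -11*5 = -55)
m*N(12 - 1*(-1), (0*D)*(-1)) = -55*((0*5)*(-1) + (12 - 1*(-1))) = -55*(0*(-1) + (12 + 1)) = -55*(0 + 13) = -55*13 = -715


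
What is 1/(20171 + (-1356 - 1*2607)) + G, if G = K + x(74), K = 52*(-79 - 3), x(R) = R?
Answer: -67911519/16208 ≈ -4190.0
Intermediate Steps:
K = -4264 (K = 52*(-82) = -4264)
G = -4190 (G = -4264 + 74 = -4190)
1/(20171 + (-1356 - 1*2607)) + G = 1/(20171 + (-1356 - 1*2607)) - 4190 = 1/(20171 + (-1356 - 2607)) - 4190 = 1/(20171 - 3963) - 4190 = 1/16208 - 4190 = -67911519/16208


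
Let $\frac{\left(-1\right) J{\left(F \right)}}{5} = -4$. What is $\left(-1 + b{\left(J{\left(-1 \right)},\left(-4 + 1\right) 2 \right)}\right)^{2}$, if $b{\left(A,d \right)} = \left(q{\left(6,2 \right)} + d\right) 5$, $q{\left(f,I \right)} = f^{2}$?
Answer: $22201$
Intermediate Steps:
$J{\left(F \right)} = 20$ ($J{\left(F \right)} = \left(-5\right) \left(-4\right) = 20$)
$b{\left(A,d \right)} = 180 + 5 d$ ($b{\left(A,d \right)} = \left(6^{2} + d\right) 5 = \left(36 + d\right) 5 = 180 + 5 d$)
$\left(-1 + b{\left(J{\left(-1 \right)},\left(-4 + 1\right) 2 \right)}\right)^{2} = \left(-1 + \left(180 + 5 \left(-4 + 1\right) 2\right)\right)^{2} = \left(-1 + \left(180 + 5 \left(\left(-3\right) 2\right)\right)\right)^{2} = \left(-1 + \left(180 + 5 \left(-6\right)\right)\right)^{2} = \left(-1 + \left(180 - 30\right)\right)^{2} = \left(-1 + 150\right)^{2} = 149^{2} = 22201$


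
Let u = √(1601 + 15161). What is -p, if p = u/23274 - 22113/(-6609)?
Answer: -7371/2203 - 17*√58/23274 ≈ -3.3515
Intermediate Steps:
u = 17*√58 (u = √16762 = 17*√58 ≈ 129.47)
p = 7371/2203 + 17*√58/23274 (p = (17*√58)/23274 - 22113/(-6609) = (17*√58)*(1/23274) - 22113*(-1/6609) = 17*√58/23274 + 7371/2203 = 7371/2203 + 17*√58/23274 ≈ 3.3515)
-p = -(7371/2203 + 17*√58/23274) = -7371/2203 - 17*√58/23274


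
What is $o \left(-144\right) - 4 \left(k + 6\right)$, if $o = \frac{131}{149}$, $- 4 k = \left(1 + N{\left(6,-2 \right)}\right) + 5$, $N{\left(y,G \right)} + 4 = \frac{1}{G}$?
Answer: $- \frac{44433}{298} \approx -149.1$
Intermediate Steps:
$N{\left(y,G \right)} = -4 + \frac{1}{G}$
$k = - \frac{3}{8}$ ($k = - \frac{\left(1 - \left(4 - \frac{1}{-2}\right)\right) + 5}{4} = - \frac{\left(1 - \frac{9}{2}\right) + 5}{4} = - \frac{- \frac{7}{2} + 5}{4} = \left(- \frac{1}{4}\right) \frac{3}{2} = - \frac{3}{8} \approx -0.375$)
$o = \frac{131}{149}$ ($o = 131 \cdot \frac{1}{149} = \frac{131}{149} \approx 0.87919$)
$o \left(-144\right) - 4 \left(k + 6\right) = \frac{131}{149} \left(-144\right) - 4 \left(- \frac{3}{8} + 6\right) = - \frac{18864}{149} - \frac{45}{2} = - \frac{44433}{298}$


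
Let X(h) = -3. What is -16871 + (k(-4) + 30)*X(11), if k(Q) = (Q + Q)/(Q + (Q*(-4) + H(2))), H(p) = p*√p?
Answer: -288301/17 - 6*√2/17 ≈ -16959.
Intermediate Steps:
H(p) = p^(3/2)
k(Q) = 2*Q/(-3*Q + 2*√2) (k(Q) = (Q + Q)/(Q + (Q*(-4) + 2^(3/2))) = (2*Q)/(Q + (-4*Q + 2*√2)) = (2*Q)/(-3*Q + 2*√2) = 2*Q/(-3*Q + 2*√2))
-16871 + (k(-4) + 30)*X(11) = -16871 + (-2*(-4)/(-2*√2 + 3*(-4)) + 30)*(-3) = -16871 + (-2*(-4)/(-2*√2 - 12) + 30)*(-3) = -16871 + (-2*(-4)/(-12 - 2*√2) + 30)*(-3) = -16871 + (8/(-12 - 2*√2) + 30)*(-3) = -16871 + (30 + 8/(-12 - 2*√2))*(-3) = -16871 + (-90 - 24/(-12 - 2*√2)) = -16961 - 24/(-12 - 2*√2)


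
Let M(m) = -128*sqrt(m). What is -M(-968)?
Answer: 2816*I*sqrt(2) ≈ 3982.4*I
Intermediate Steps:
-M(-968) = -(-128)*sqrt(-968) = -(-128)*22*I*sqrt(2) = -(-2816)*I*sqrt(2) = 2816*I*sqrt(2)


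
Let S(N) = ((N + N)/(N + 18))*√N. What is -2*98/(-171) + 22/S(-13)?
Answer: 196/171 + 55*I*√13/169 ≈ 1.1462 + 1.1734*I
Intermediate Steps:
S(N) = 2*N^(3/2)/(18 + N) (S(N) = ((2*N)/(18 + N))*√N = (2*N/(18 + N))*√N = 2*N^(3/2)/(18 + N))
-2*98/(-171) + 22/S(-13) = -2*98/(-171) + 22/((2*(-13)^(3/2)/(18 - 13))) = -196*(-1/171) + 22/((2*(-13*I*√13)/5)) = 196/171 + 22/((2*(-13*I*√13)*(⅕))) = 196/171 + 22/((-26*I*√13/5)) = 196/171 + 22*(5*I*√13/338) = 196/171 + 55*I*√13/169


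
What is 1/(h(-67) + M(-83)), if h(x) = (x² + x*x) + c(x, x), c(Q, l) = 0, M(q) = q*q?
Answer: 1/15867 ≈ 6.3024e-5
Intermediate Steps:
M(q) = q²
h(x) = 2*x² (h(x) = (x² + x*x) + 0 = (x² + x²) + 0 = 2*x² + 0 = 2*x²)
1/(h(-67) + M(-83)) = 1/(2*(-67)² + (-83)²) = 1/(2*4489 + 6889) = 1/(8978 + 6889) = 1/15867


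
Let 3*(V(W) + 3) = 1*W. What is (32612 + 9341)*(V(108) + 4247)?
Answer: 179558840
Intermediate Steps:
V(W) = -3 + W/3 (V(W) = -3 + (1*W)/3 = -3 + W/3)
(32612 + 9341)*(V(108) + 4247) = (32612 + 9341)*((-3 + (⅓)*108) + 4247) = 41953*((-3 + 36) + 4247) = 41953*(33 + 4247) = 41953*4280 = 179558840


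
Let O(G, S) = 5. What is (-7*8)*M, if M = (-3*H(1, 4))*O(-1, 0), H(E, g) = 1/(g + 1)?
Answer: 168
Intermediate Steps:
H(E, g) = 1/(1 + g)
M = -3 (M = -3/(1 + 4)*5 = -3/5*5 = -3)
(-7*8)*M = -7*8*(-3) = -56*(-3) = 168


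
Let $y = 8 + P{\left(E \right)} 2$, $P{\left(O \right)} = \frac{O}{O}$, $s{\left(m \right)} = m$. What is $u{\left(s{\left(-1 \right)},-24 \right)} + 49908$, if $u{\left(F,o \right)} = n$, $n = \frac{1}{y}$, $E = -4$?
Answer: $\frac{499081}{10} \approx 49908.0$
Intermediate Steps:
$P{\left(O \right)} = 1$
$y = 10$ ($y = 8 + 1 \cdot 2 = 8 + 2 = 10$)
$n = \frac{1}{10} \approx 0.1$
$u{\left(F,o \right)} = \frac{1}{10}$
$u{\left(s{\left(-1 \right)},-24 \right)} + 49908 = \frac{1}{10} + 49908 = \frac{499081}{10}$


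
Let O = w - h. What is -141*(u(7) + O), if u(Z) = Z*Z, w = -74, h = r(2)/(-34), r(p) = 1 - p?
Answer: 119991/34 ≈ 3529.1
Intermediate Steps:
h = 1/34 (h = (1 - 1*2)/(-34) = (1 - 2)*(-1/34) = -1*(-1/34) = 1/34 ≈ 0.029412)
u(Z) = Z²
O = -2517/34 (O = -74 - 1*1/34 = -74 - 1/34 = -2517/34 ≈ -74.029)
-141*(u(7) + O) = -141*(7² - 2517/34) = -141*(49 - 2517/34) = -141*(-851/34) = 119991/34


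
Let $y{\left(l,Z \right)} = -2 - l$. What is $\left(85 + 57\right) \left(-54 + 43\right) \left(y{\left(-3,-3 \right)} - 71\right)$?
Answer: $109340$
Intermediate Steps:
$\left(85 + 57\right) \left(-54 + 43\right) \left(y{\left(-3,-3 \right)} - 71\right) = \left(85 + 57\right) \left(-54 + 43\right) \left(\left(-2 - -3\right) - 71\right) = 142 \left(- 11 \left(\left(-2 + 3\right) - 71\right)\right) = 142 \left(- 11 \left(1 - 71\right)\right) = 142 \left(\left(-11\right) \left(-70\right)\right) = 142 \cdot 770 = 109340$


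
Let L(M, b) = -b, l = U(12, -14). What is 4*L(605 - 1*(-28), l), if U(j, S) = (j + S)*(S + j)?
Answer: -16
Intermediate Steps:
U(j, S) = (S + j)² (U(j, S) = (S + j)*(S + j) = (S + j)²)
l = 4 (l = (-14 + 12)² = (-2)² = 4)
4*L(605 - 1*(-28), l) = 4*(-1*4) = 4*(-4) = -16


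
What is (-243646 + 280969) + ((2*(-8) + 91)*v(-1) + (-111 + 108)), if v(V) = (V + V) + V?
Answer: 37095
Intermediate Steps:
v(V) = 3*V (v(V) = 2*V + V = 3*V)
(-243646 + 280969) + ((2*(-8) + 91)*v(-1) + (-111 + 108)) = (-243646 + 280969) + ((2*(-8) + 91)*(3*(-1)) + (-111 + 108)) = 37323 + ((-16 + 91)*(-3) - 3) = 37323 + (75*(-3) - 3) = 37323 + (-225 - 3) = 37323 - 228 = 37095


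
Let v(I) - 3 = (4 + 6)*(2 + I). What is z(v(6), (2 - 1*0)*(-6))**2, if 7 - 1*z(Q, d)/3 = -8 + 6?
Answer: 729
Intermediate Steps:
v(I) = 23 + 10*I (v(I) = 3 + (4 + 6)*(2 + I) = 3 + 10*(2 + I) = 3 + (20 + 10*I) = 23 + 10*I)
z(Q, d) = 27 (z(Q, d) = 21 - 3*(-8 + 6) = 21 - 3*(-2) = 21 + 6 = 27)
z(v(6), (2 - 1*0)*(-6))**2 = 27**2 = 729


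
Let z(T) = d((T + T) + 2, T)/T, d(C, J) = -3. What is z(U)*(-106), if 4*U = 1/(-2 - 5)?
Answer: -8904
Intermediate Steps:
U = -1/28 (U = 1/(4*(-2 - 5)) = (¼)/(-7) = (¼)*(-⅐) = -1/28 ≈ -0.035714)
z(T) = -3/T
z(U)*(-106) = -3/(-1/28)*(-106) = -3*(-28)*(-106) = 84*(-106) = -8904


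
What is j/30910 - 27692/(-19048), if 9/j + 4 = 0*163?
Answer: 427958431/294386840 ≈ 1.4537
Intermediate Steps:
j = -9/4 (j = 9/(-4 + 0*163) = 9/(-4 + 0) = 9/(-4) = 9*(-¼) = -9/4 ≈ -2.2500)
j/30910 - 27692/(-19048) = -9/4/30910 - 27692/(-19048) = -9/4*1/30910 - 27692*(-1/19048) = -9/123640 + 6923/4762 = 427958431/294386840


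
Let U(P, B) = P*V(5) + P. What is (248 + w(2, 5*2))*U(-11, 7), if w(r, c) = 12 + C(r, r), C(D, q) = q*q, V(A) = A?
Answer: -17424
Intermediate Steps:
C(D, q) = q**2
U(P, B) = 6*P (U(P, B) = P*5 + P = 5*P + P = 6*P)
w(r, c) = 12 + r**2
(248 + w(2, 5*2))*U(-11, 7) = (248 + (12 + 2**2))*(6*(-11)) = (248 + (12 + 4))*(-66) = (248 + 16)*(-66) = 264*(-66) = -17424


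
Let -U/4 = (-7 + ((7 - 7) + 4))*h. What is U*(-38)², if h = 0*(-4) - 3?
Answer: -51984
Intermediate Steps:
h = -3 (h = 0 - 3 = -3)
U = -36 (U = -4*(-7 + ((7 - 7) + 4))*(-3) = -4*(-7 + (0 + 4))*(-3) = -4*(-7 + 4)*(-3) = -(-12)*(-3) = -4*9 = -36)
U*(-38)² = -36*(-38)² = -36*1444 = -51984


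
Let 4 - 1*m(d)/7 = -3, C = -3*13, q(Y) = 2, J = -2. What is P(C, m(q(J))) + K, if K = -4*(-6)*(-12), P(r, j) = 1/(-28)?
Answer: -8065/28 ≈ -288.04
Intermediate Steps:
C = -39
m(d) = 49 (m(d) = 28 - 7*(-3) = 28 + 21 = 49)
P(r, j) = -1/28
K = -288 (K = 24*(-12) = -288)
P(C, m(q(J))) + K = -1/28 - 288 = -8065/28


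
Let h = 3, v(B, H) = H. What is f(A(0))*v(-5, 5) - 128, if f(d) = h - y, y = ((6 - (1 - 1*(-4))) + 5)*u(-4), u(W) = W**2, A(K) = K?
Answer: -593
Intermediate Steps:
y = 96 (y = ((6 - (1 - 1*(-4))) + 5)*(-4)**2 = ((6 - (1 + 4)) + 5)*16 = ((6 - 1*5) + 5)*16 = ((6 - 5) + 5)*16 = (1 + 5)*16 = 6*16 = 96)
f(d) = -93 (f(d) = 3 - 1*96 = 3 - 96 = -93)
f(A(0))*v(-5, 5) - 128 = -93*5 - 128 = -465 - 128 = -593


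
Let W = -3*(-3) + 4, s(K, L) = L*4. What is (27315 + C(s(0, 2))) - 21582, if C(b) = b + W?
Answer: 5754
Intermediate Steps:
s(K, L) = 4*L
W = 13 (W = 9 + 4 = 13)
C(b) = 13 + b (C(b) = b + 13 = 13 + b)
(27315 + C(s(0, 2))) - 21582 = (27315 + (13 + 4*2)) - 21582 = (27315 + (13 + 8)) - 21582 = (27315 + 21) - 21582 = 27336 - 21582 = 5754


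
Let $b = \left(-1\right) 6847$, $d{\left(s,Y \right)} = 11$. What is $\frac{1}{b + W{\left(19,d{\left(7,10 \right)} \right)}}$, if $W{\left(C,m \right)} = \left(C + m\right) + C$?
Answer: $- \frac{1}{6798} \approx -0.0001471$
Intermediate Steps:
$b = -6847$
$W{\left(C,m \right)} = m + 2 C$
$\frac{1}{b + W{\left(19,d{\left(7,10 \right)} \right)}} = \frac{1}{-6847 + \left(11 + 2 \cdot 19\right)} = \frac{1}{-6847 + \left(11 + 38\right)} = \frac{1}{-6847 + 49} = \frac{1}{-6798} = - \frac{1}{6798}$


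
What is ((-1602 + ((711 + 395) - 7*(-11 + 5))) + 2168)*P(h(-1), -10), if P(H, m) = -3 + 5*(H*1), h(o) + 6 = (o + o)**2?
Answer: -22282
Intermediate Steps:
h(o) = -6 + 4*o**2 (h(o) = -6 + (o + o)**2 = -6 + (2*o)**2 = -6 + 4*o**2)
P(H, m) = -3 + 5*H
((-1602 + ((711 + 395) - 7*(-11 + 5))) + 2168)*P(h(-1), -10) = ((-1602 + ((711 + 395) - 7*(-11 + 5))) + 2168)*(-3 + 5*(-6 + 4*(-1)**2)) = ((-1602 + (1106 - 7*(-6))) + 2168)*(-3 + 5*(-6 + 4*1)) = ((-1602 + (1106 + 42)) + 2168)*(-3 + 5*(-6 + 4)) = ((-1602 + 1148) + 2168)*(-3 + 5*(-2)) = (-454 + 2168)*(-3 - 10) = 1714*(-13) = -22282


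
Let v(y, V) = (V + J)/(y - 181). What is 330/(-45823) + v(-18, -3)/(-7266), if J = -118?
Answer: -482702803/66257033682 ≈ -0.0072853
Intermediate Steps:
v(y, V) = (-118 + V)/(-181 + y) (v(y, V) = (V - 118)/(y - 181) = (-118 + V)/(-181 + y))
330/(-45823) + v(-18, -3)/(-7266) = 330/(-45823) + ((-118 - 3)/(-181 - 18))/(-7266) = 330*(-1/45823) + (-121/(-199))*(-1/7266) = -330/45823 - 1/199*(-121)*(-1/7266) = -330/45823 + (121/199)*(-1/7266) = -330/45823 - 121/1445934 = -482702803/66257033682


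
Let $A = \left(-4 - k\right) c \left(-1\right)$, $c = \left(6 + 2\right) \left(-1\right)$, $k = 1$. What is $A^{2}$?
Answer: $1600$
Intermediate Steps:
$c = -8$ ($c = 8 \left(-1\right) = -8$)
$A = -40$ ($A = \left(-4 - 1\right) \left(-8\right) \left(-1\right) = \left(-5\right) \left(-8\right) \left(-1\right) = 40 \left(-1\right) = -40$)
$A^{2} = \left(-40\right)^{2} = 1600$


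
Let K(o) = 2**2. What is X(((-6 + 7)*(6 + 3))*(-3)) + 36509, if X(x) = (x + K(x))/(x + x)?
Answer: 1971509/54 ≈ 36509.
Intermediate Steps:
K(o) = 4
X(x) = (4 + x)/(2*x) (X(x) = (x + 4)/(x + x) = (4 + x)/((2*x)) = (4 + x)*(1/(2*x)) = (4 + x)/(2*x))
X(((-6 + 7)*(6 + 3))*(-3)) + 36509 = (4 + ((-6 + 7)*(6 + 3))*(-3))/(2*((((-6 + 7)*(6 + 3))*(-3)))) + 36509 = (4 + (1*9)*(-3))/(2*(((1*9)*(-3)))) + 36509 = (4 + 9*(-3))/(2*((9*(-3)))) + 36509 = (1/2)*(4 - 27)/(-27) + 36509 = (1/2)*(-1/27)*(-23) + 36509 = 23/54 + 36509 = 1971509/54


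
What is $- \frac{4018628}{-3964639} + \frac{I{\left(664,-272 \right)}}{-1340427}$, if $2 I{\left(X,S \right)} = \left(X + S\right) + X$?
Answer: $\frac{163169216508}{161039671541} \approx 1.0132$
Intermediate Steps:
$I{\left(X,S \right)} = X + \frac{S}{2}$ ($I{\left(X,S \right)} = \frac{\left(X + S\right) + X}{2} = \frac{\left(S + X\right) + X}{2} = \frac{S + 2 X}{2} = X + \frac{S}{2}$)
$- \frac{4018628}{-3964639} + \frac{I{\left(664,-272 \right)}}{-1340427} = - \frac{4018628}{-3964639} + \frac{664 + \frac{1}{2} \left(-272\right)}{-1340427} = \left(-4018628\right) \left(- \frac{1}{3964639}\right) + \left(664 - 136\right) \left(- \frac{1}{1340427}\right) = \frac{4018628}{3964639} + 528 \left(- \frac{1}{1340427}\right) = \frac{4018628}{3964639} - \frac{16}{40619} = \frac{163169216508}{161039671541}$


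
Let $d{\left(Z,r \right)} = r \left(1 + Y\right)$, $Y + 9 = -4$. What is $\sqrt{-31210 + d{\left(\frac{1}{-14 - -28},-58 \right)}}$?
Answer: $i \sqrt{30514} \approx 174.68 i$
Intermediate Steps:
$Y = -13$ ($Y = -9 - 4 = -13$)
$d{\left(Z,r \right)} = - 12 r$ ($d{\left(Z,r \right)} = r \left(1 - 13\right) = r \left(-12\right) = - 12 r$)
$\sqrt{-31210 + d{\left(\frac{1}{-14 - -28},-58 \right)}} = \sqrt{-31210 - -696} = \sqrt{-31210 + 696} = \sqrt{-30514} = i \sqrt{30514}$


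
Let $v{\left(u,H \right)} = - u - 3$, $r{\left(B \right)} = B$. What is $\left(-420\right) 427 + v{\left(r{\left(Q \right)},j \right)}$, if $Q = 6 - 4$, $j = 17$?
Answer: $-179345$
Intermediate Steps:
$Q = 2$ ($Q = 6 - 4 = 2$)
$v{\left(u,H \right)} = -3 - u$
$\left(-420\right) 427 + v{\left(r{\left(Q \right)},j \right)} = \left(-420\right) 427 - 5 = -179340 - 5 = -179345$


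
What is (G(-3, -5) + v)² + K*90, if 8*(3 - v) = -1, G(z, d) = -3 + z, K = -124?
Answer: -713711/64 ≈ -11152.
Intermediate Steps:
v = 25/8 (v = 3 - (-1)*1*1/8 = 3 - (-1)/8 = 3 - ⅛*(-1) = 3 + ⅛ = 25/8 ≈ 3.1250)
(G(-3, -5) + v)² + K*90 = ((-3 - 3) + 25/8)² - 124*90 = (-6 + 25/8)² - 11160 = (-23/8)² - 11160 = 529/64 - 11160 = -713711/64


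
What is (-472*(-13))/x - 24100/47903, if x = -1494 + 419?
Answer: -319840308/51495725 ≈ -6.2110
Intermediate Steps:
x = -1075
(-472*(-13))/x - 24100/47903 = -472*(-13)/(-1075) - 24100/47903 = 6136*(-1/1075) - 24100*1/47903 = -6136/1075 - 24100/47903 = -319840308/51495725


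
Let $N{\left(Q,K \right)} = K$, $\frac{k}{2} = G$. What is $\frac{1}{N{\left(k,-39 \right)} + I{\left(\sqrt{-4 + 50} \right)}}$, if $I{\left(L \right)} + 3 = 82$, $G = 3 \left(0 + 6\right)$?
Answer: $\frac{1}{40} \approx 0.025$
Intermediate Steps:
$G = 18$ ($G = 3 \cdot 6 = 18$)
$k = 36$ ($k = 2 \cdot 18 = 36$)
$I{\left(L \right)} = 79$ ($I{\left(L \right)} = -3 + 82 = 79$)
$\frac{1}{N{\left(k,-39 \right)} + I{\left(\sqrt{-4 + 50} \right)}} = \frac{1}{-39 + 79} = \frac{1}{40}$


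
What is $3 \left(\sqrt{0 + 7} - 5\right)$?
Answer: $-15 + 3 \sqrt{7} \approx -7.0627$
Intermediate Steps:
$3 \left(\sqrt{0 + 7} - 5\right) = 3 \left(\sqrt{7} - 5\right) = 3 \left(-5 + \sqrt{7}\right) = -15 + 3 \sqrt{7}$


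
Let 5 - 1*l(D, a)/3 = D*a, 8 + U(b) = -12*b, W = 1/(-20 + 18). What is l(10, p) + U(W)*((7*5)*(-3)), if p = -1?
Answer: 255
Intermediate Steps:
W = -½ (W = 1/(-2) = -½ ≈ -0.50000)
U(b) = -8 - 12*b
l(D, a) = 15 - 3*D*a
l(10, p) + U(W)*((7*5)*(-3)) = (15 - 3*10*(-1)) + (-8 - 12*(-½))*((7*5)*(-3)) = (15 + 30) + (-8 + 6)*(35*(-3)) = 45 - 2*(-105) = 45 + 210 = 255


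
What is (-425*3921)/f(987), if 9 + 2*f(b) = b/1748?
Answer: 388388120/983 ≈ 3.9511e+5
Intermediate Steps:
f(b) = -9/2 + b/3496 (f(b) = -9/2 + (b/1748)/2 = -9/2 + b/3496)
(-425*3921)/f(987) = (-425*3921)/(-9/2 + (1/3496)*987) = -1666425/(-9/2 + 987/3496) = -1666425/(-14745/3496) = -1666425*(-3496/14745) = 388388120/983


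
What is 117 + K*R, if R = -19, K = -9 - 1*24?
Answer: 744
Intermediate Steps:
K = -33 (K = -9 - 24 = -33)
117 + K*R = 117 - 33*(-19) = 117 + 627 = 744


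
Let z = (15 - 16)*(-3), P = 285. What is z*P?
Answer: 855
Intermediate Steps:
z = 3 (z = -1*(-3) = 3)
z*P = 3*285 = 855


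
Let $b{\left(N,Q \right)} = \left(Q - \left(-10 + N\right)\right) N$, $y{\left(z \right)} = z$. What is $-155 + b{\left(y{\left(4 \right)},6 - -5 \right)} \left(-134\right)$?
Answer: $-9267$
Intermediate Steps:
$b{\left(N,Q \right)} = N \left(10 + Q - N\right)$ ($b{\left(N,Q \right)} = \left(10 + Q - N\right) N = N \left(10 + Q - N\right)$)
$-155 + b{\left(y{\left(4 \right)},6 - -5 \right)} \left(-134\right) = -155 + 4 \left(10 + \left(6 - -5\right) - 4\right) \left(-134\right) = -155 + 4 \left(10 + \left(6 + 5\right) - 4\right) \left(-134\right) = -155 + 4 \left(10 + 11 - 4\right) \left(-134\right) = -155 + 4 \cdot 17 \left(-134\right) = -155 + 68 \left(-134\right) = -155 - 9112 = -9267$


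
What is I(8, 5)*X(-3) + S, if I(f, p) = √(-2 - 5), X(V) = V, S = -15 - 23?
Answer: -38 - 3*I*√7 ≈ -38.0 - 7.9373*I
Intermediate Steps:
S = -38
I(f, p) = I*√7 (I(f, p) = √(-7) = I*√7)
I(8, 5)*X(-3) + S = (I*√7)*(-3) - 38 = -3*I*√7 - 38 = -38 - 3*I*√7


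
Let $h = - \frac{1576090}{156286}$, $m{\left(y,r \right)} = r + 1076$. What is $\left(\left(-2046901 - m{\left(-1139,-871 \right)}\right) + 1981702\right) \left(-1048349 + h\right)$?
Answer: $\frac{5358021514156608}{78143} \approx 6.8567 \cdot 10^{10}$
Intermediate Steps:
$m{\left(y,r \right)} = 1076 + r$
$h = - \frac{788045}{78143}$ ($h = \left(-1576090\right) \frac{1}{156286} = - \frac{788045}{78143} \approx -10.085$)
$\left(\left(-2046901 - m{\left(-1139,-871 \right)}\right) + 1981702\right) \left(-1048349 + h\right) = \left(\left(-2046901 - \left(1076 - 871\right)\right) + 1981702\right) \left(-1048349 - \frac{788045}{78143}\right) = \left(\left(-2046901 - 205\right) + 1981702\right) \left(- \frac{81921923952}{78143}\right) = \left(-2047106 + 1981702\right) \left(- \frac{81921923952}{78143}\right) = \left(-65404\right) \left(- \frac{81921923952}{78143}\right) = \frac{5358021514156608}{78143}$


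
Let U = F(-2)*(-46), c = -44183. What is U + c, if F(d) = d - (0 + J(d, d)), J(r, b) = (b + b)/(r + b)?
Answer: -44045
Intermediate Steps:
J(r, b) = 2*b/(b + r) (J(r, b) = (2*b)/(b + r) = 2*b/(b + r))
F(d) = -1 + d (F(d) = d - (0 + 2*d/(d + d)) = d - (0 + 2*d/((2*d))) = d - (0 + 2*d*(1/(2*d))) = d - (0 + 1) = d - 1*1 = d - 1 = -1 + d)
U = 138 (U = (-1 - 2)*(-46) = -3*(-46) = 138)
U + c = 138 - 44183 = -44045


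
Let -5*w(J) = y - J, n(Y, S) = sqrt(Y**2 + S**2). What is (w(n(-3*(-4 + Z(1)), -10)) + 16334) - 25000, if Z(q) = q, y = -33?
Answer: -43297/5 + sqrt(181)/5 ≈ -8656.7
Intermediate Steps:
n(Y, S) = sqrt(S**2 + Y**2)
w(J) = 33/5 + J/5 (w(J) = -(-33 - J)/5 = 33/5 + J/5)
(w(n(-3*(-4 + Z(1)), -10)) + 16334) - 25000 = ((33/5 + sqrt((-10)**2 + (-3*(-4 + 1))**2)/5) + 16334) - 25000 = ((33/5 + sqrt(100 + (-3*(-3))**2)/5) + 16334) - 25000 = ((33/5 + sqrt(100 + 9**2)/5) + 16334) - 25000 = ((33/5 + sqrt(100 + 81)/5) + 16334) - 25000 = ((33/5 + sqrt(181)/5) + 16334) - 25000 = (81703/5 + sqrt(181)/5) - 25000 = -43297/5 + sqrt(181)/5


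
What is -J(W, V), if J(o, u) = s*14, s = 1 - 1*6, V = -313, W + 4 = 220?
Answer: 70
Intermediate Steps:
W = 216 (W = -4 + 220 = 216)
s = -5 (s = 1 - 6 = -5)
J(o, u) = -70 (J(o, u) = -5*14 = -70)
-J(W, V) = -1*(-70) = 70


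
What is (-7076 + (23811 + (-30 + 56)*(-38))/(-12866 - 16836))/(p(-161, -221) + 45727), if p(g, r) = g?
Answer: -210194175/1353401332 ≈ -0.15531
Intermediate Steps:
(-7076 + (23811 + (-30 + 56)*(-38))/(-12866 - 16836))/(p(-161, -221) + 45727) = (-7076 + (23811 + (-30 + 56)*(-38))/(-12866 - 16836))/(-161 + 45727) = (-7076 + (23811 + 26*(-38))/(-29702))/45566 = (-7076 + (23811 - 988)*(-1/29702))*(1/45566) = (-7076 + 22823*(-1/29702))*(1/45566) = (-7076 - 22823/29702)*(1/45566) = -210194175/29702*1/45566 = -210194175/1353401332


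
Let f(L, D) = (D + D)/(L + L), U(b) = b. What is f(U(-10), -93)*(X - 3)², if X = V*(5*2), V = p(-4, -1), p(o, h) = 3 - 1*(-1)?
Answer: 127317/10 ≈ 12732.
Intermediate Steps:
f(L, D) = D/L (f(L, D) = (2*D)/((2*L)) = (2*D)*(1/(2*L)) = D/L)
p(o, h) = 4 (p(o, h) = 3 + 1 = 4)
V = 4
X = 40 (X = 4*(5*2) = 4*10 = 40)
f(U(-10), -93)*(X - 3)² = (-93/(-10))*(40 - 3)² = -93*(-⅒)*37² = (93/10)*1369 = 127317/10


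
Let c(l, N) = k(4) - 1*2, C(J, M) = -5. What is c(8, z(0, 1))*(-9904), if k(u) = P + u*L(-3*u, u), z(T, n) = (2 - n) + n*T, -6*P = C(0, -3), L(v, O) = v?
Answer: 1460840/3 ≈ 4.8695e+5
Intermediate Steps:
P = ⅚ (P = -⅙*(-5) = ⅚ ≈ 0.83333)
z(T, n) = 2 - n + T*n (z(T, n) = (2 - n) + T*n = 2 - n + T*n)
k(u) = ⅚ - 3*u² (k(u) = ⅚ + u*(-3*u) = ⅚ - 3*u²)
c(l, N) = -295/6 (c(l, N) = (⅚ - 3*4²) - 1*2 = (⅚ - 3*16) - 2 = (⅚ - 48) - 2 = -283/6 - 2 = -295/6)
c(8, z(0, 1))*(-9904) = -295/6*(-9904) = 1460840/3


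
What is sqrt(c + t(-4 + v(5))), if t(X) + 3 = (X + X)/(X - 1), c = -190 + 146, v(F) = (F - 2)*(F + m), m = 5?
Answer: I*sqrt(1123)/5 ≈ 6.7022*I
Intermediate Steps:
v(F) = (-2 + F)*(5 + F) (v(F) = (F - 2)*(F + 5) = (-2 + F)*(5 + F))
c = -44
t(X) = -3 + 2*X/(-1 + X) (t(X) = -3 + (X + X)/(X - 1) = -3 + (2*X)/(-1 + X) = -3 + 2*X/(-1 + X))
sqrt(c + t(-4 + v(5))) = sqrt(-44 + (3 - (-4 + (-10 + 5**2 + 3*5)))/(-1 + (-4 + (-10 + 5**2 + 3*5)))) = sqrt(-44 + (3 - (-4 + (-10 + 25 + 15)))/(-1 + (-4 + (-10 + 25 + 15)))) = sqrt(-44 + (3 - (-4 + 30))/(-1 + (-4 + 30))) = sqrt(-44 + (3 - 1*26)/(-1 + 26)) = sqrt(-44 + (3 - 26)/25) = sqrt(-44 + (1/25)*(-23)) = sqrt(-44 - 23/25) = sqrt(-1123/25) = I*sqrt(1123)/5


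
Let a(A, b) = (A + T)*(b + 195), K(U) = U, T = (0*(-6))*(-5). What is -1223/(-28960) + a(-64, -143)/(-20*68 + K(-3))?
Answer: 98045829/39472480 ≈ 2.4839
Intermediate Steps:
T = 0 (T = 0*(-5) = 0)
a(A, b) = A*(195 + b) (a(A, b) = (A + 0)*(b + 195) = A*(195 + b))
-1223/(-28960) + a(-64, -143)/(-20*68 + K(-3)) = -1223/(-28960) + (-64*(195 - 143))/(-20*68 - 3) = -1223*(-1/28960) + (-64*52)/(-1360 - 3) = 1223/28960 - 3328/(-1363) = 1223/28960 - 3328*(-1/1363) = 1223/28960 + 3328/1363 = 98045829/39472480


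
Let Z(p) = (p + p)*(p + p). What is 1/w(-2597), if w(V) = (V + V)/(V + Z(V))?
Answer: -10387/2 ≈ -5193.5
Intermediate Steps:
Z(p) = 4*p² (Z(p) = (2*p)*(2*p) = 4*p²)
w(V) = 2*V/(V + 4*V²) (w(V) = (V + V)/(V + 4*V²) = (2*V)/(V + 4*V²) = 2*V/(V + 4*V²))
1/w(-2597) = 1/(2/(1 + 4*(-2597))) = 1/(2/(1 - 10388)) = 1/(2/(-10387)) = 1/(2*(-1/10387)) = 1/(-2/10387) = -10387/2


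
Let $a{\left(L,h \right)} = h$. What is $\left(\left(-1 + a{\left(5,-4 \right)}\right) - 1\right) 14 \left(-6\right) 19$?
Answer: $9576$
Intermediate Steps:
$\left(\left(-1 + a{\left(5,-4 \right)}\right) - 1\right) 14 \left(-6\right) 19 = \left(\left(-1 - 4\right) - 1\right) 14 \left(-6\right) 19 = \left(-5 - 1\right) \left(\left(-84\right) 19\right) = \left(-6\right) \left(-1596\right) = 9576$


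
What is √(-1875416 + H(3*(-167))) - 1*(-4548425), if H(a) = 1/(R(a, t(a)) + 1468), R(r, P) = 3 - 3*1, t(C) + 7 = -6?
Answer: 4548425 + I*√1010391622129/734 ≈ 4.5484e+6 + 1369.5*I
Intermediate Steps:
t(C) = -13 (t(C) = -7 - 6 = -13)
R(r, P) = 0 (R(r, P) = 3 - 3 = 0)
H(a) = 1/1468 (H(a) = 1/(0 + 1468) = 1/1468)
√(-1875416 + H(3*(-167))) - 1*(-4548425) = √(-1875416 + 1/1468) - 1*(-4548425) = √(-2753110687/1468) + 4548425 = I*√1010391622129/734 + 4548425 = 4548425 + I*√1010391622129/734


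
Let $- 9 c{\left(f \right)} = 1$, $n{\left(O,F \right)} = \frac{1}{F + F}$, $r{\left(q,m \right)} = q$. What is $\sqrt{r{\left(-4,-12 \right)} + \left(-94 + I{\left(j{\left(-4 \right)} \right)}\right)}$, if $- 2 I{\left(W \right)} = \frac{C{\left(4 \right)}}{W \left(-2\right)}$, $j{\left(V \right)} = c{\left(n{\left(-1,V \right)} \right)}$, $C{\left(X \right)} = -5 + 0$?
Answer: $\frac{i \sqrt{347}}{2} \approx 9.314 i$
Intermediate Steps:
$C{\left(X \right)} = -5$
$n{\left(O,F \right)} = \frac{1}{2 F}$
$c{\left(f \right)} = - \frac{1}{9}$ ($c{\left(f \right)} = \left(- \frac{1}{9}\right) 1 = - \frac{1}{9}$)
$j{\left(V \right)} = - \frac{1}{9}$
$I{\left(W \right)} = - \frac{5}{4 W}$ ($I{\left(W \right)} = - \frac{\left(-5\right) \frac{1}{W \left(-2\right)}}{2} = - \frac{\left(-5\right) \frac{1}{\left(-2\right) W}}{2} = - \frac{\left(-5\right) \left(- \frac{1}{2 W}\right)}{2} = - \frac{\frac{5}{2} \frac{1}{W}}{2} = - \frac{5}{4 W}$)
$\sqrt{r{\left(-4,-12 \right)} + \left(-94 + I{\left(j{\left(-4 \right)} \right)}\right)} = \sqrt{-4 - \left(94 + \frac{5}{4 \left(- \frac{1}{9}\right)}\right)} = \sqrt{-4 - \frac{331}{4}} = \sqrt{- \frac{347}{4}} = \frac{i \sqrt{347}}{2}$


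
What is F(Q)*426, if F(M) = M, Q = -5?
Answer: -2130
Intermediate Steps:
F(Q)*426 = -5*426 = -2130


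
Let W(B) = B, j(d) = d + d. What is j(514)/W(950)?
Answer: 514/475 ≈ 1.0821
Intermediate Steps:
j(d) = 2*d
j(514)/W(950) = (2*514)/950 = 1028*(1/950) = 514/475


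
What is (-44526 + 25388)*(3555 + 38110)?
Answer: -797384770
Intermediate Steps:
(-44526 + 25388)*(3555 + 38110) = -19138*41665 = -797384770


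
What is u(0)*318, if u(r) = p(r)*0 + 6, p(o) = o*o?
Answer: 1908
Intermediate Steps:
p(o) = o²
u(r) = 6 (u(r) = r²*0 + 6 = 0 + 6 = 6)
u(0)*318 = 6*318 = 1908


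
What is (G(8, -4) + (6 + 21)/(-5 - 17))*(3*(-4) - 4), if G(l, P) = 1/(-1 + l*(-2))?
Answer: 3848/187 ≈ 20.578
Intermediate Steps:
G(l, P) = 1/(-1 - 2*l)
(G(8, -4) + (6 + 21)/(-5 - 17))*(3*(-4) - 4) = (-1/(1 + 2*8) + (6 + 21)/(-5 - 17))*(3*(-4) - 4) = (-1/(1 + 16) + 27/(-22))*(-12 - 4) = (-1/17 + 27*(-1/22))*(-16) = (-1*1/17 - 27/22)*(-16) = (-1/17 - 27/22)*(-16) = -481/374*(-16) = 3848/187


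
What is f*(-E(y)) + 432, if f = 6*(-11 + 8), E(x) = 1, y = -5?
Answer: 450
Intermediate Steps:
f = -18 (f = 6*(-3) = -18)
f*(-E(y)) + 432 = -(-18) + 432 = -18*(-1) + 432 = 18 + 432 = 450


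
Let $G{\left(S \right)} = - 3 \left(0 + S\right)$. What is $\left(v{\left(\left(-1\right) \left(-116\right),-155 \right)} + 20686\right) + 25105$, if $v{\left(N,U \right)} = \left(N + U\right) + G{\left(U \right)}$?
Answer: $46217$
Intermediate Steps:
$G{\left(S \right)} = - 3 S$
$v{\left(N,U \right)} = N - 2 U$ ($v{\left(N,U \right)} = \left(N + U\right) - 3 U = N - 2 U$)
$\left(v{\left(\left(-1\right) \left(-116\right),-155 \right)} + 20686\right) + 25105 = \left(\left(\left(-1\right) \left(-116\right) - -310\right) + 20686\right) + 25105 = \left(\left(116 + 310\right) + 20686\right) + 25105 = \left(426 + 20686\right) + 25105 = 21112 + 25105 = 46217$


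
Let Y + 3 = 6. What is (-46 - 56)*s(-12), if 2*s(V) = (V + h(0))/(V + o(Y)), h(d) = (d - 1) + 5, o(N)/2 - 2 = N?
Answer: -204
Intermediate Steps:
Y = 3 (Y = -3 + 6 = 3)
o(N) = 4 + 2*N
h(d) = 4 + d (h(d) = (-1 + d) + 5 = 4 + d)
s(V) = (4 + V)/(2*(10 + V)) (s(V) = ((V + (4 + 0))/(V + (4 + 2*3)))/2 = ((V + 4)/(V + (4 + 6)))/2 = ((4 + V)/(V + 10))/2 = ((4 + V)/(10 + V))/2 = (4 + V)/(2*(10 + V)))
(-46 - 56)*s(-12) = (-46 - 56)*((4 - 12)/(2*(10 - 12))) = -51*(-8)/(-2) = -51*(-1)*(-8)/2 = -102*2 = -204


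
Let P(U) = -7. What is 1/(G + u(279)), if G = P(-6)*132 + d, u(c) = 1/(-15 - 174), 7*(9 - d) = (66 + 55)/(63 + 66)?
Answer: -8127/7437337 ≈ -0.0010927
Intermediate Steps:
d = 8006/903 (d = 9 - (66 + 55)/(7*(63 + 66)) = 9 - 121/(7*129) = 9 - ⅐*121/129 = 9 - 121/903 = 8006/903 ≈ 8.8660)
u(c) = -1/189 (u(c) = 1/(-189) = -1/189)
G = -826366/903 (G = -7*132 + 8006/903 = -924 + 8006/903 = -826366/903 ≈ -915.13)
1/(G + u(279)) = 1/(-826366/903 - 1/189) = 1/(-7437337/8127) = -8127/7437337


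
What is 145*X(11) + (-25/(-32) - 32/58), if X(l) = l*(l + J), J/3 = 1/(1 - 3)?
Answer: 14061733/928 ≈ 15153.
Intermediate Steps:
J = -3/2 (J = 3/(1 - 3) = 3/(-2) = 3*(-½) = -3/2 ≈ -1.5000)
X(l) = l*(-3/2 + l) (X(l) = l*(l - 3/2) = l*(-3/2 + l))
145*X(11) + (-25/(-32) - 32/58) = 145*((½)*11*(-3 + 2*11)) + (-25/(-32) - 32/58) = 145*((½)*11*(-3 + 22)) + (-25*(-1/32) - 32*1/58) = 145*((½)*11*19) + (25/32 - 16/29) = 145*(209/2) + 213/928 = 30305/2 + 213/928 = 14061733/928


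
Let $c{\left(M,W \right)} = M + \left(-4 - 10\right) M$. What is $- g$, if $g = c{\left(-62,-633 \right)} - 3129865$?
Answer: $3129059$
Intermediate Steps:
$c{\left(M,W \right)} = - 13 M$ ($c{\left(M,W \right)} = M - 14 M = - 13 M$)
$g = -3129059$ ($g = \left(-13\right) \left(-62\right) - 3129865 = 806 - 3129865 = -3129059$)
$- g = \left(-1\right) \left(-3129059\right) = 3129059$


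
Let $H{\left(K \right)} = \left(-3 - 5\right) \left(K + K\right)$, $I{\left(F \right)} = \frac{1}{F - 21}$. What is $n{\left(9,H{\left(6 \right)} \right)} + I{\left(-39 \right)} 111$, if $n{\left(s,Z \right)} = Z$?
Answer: $- \frac{1957}{20} \approx -97.85$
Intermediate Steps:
$I{\left(F \right)} = \frac{1}{-21 + F}$
$H{\left(K \right)} = - 16 K$ ($H{\left(K \right)} = - 8 \cdot 2 K = - 16 K$)
$n{\left(9,H{\left(6 \right)} \right)} + I{\left(-39 \right)} 111 = \left(-16\right) 6 + \frac{1}{-21 - 39} \cdot 111 = -96 + \frac{1}{-60} \cdot 111 = -96 - \frac{37}{20} = - \frac{1957}{20}$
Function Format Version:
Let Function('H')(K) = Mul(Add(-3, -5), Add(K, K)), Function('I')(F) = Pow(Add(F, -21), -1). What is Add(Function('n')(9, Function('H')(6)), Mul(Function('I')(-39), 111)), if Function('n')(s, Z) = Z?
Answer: Rational(-1957, 20) ≈ -97.850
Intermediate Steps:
Function('I')(F) = Pow(Add(-21, F), -1)
Function('H')(K) = Mul(-16, K) (Function('H')(K) = Mul(-8, Mul(2, K)) = Mul(-16, K))
Add(Function('n')(9, Function('H')(6)), Mul(Function('I')(-39), 111)) = Add(Mul(-16, 6), Mul(Pow(Add(-21, -39), -1), 111)) = Add(-96, Mul(Pow(-60, -1), 111)) = Add(-96, Mul(Rational(-1, 60), 111)) = Add(-96, Rational(-37, 20)) = Rational(-1957, 20)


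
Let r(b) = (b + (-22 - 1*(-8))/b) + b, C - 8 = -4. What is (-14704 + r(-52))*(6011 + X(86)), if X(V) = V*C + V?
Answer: -2479791441/26 ≈ -9.5377e+7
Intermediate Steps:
C = 4 (C = 8 - 4 = 4)
r(b) = -14/b + 2*b (r(b) = (b + (-22 + 8)/b) + b = (b - 14/b) + b = -14/b + 2*b)
X(V) = 5*V (X(V) = V*4 + V = 4*V + V = 5*V)
(-14704 + r(-52))*(6011 + X(86)) = (-14704 + (-14/(-52) + 2*(-52)))*(6011 + 5*86) = (-14704 + (-14*(-1/52) - 104))*(6011 + 430) = (-14704 + (7/26 - 104))*6441 = (-14704 - 2697/26)*6441 = -385001/26*6441 = -2479791441/26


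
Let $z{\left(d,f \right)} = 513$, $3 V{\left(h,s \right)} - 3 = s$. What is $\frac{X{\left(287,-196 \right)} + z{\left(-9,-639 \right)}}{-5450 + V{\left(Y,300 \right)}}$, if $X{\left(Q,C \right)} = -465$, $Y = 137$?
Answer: $- \frac{16}{1783} \approx -0.0089736$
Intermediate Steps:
$V{\left(h,s \right)} = 1 + \frac{s}{3}$
$\frac{X{\left(287,-196 \right)} + z{\left(-9,-639 \right)}}{-5450 + V{\left(Y,300 \right)}} = \frac{-465 + 513}{-5450 + \left(1 + \frac{1}{3} \cdot 300\right)} = \frac{48}{-5450 + \left(1 + 100\right)} = \frac{48}{-5450 + 101} = \frac{48}{-5349} = 48 \left(- \frac{1}{5349}\right) = - \frac{16}{1783}$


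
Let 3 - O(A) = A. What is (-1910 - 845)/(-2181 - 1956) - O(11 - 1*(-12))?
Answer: 85495/4137 ≈ 20.666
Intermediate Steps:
O(A) = 3 - A
(-1910 - 845)/(-2181 - 1956) - O(11 - 1*(-12)) = (-1910 - 845)/(-2181 - 1956) - (3 - (11 - 1*(-12))) = -2755/(-4137) - (3 - (11 + 12)) = -2755*(-1/4137) - (3 - 1*23) = 2755/4137 - (3 - 23) = 2755/4137 - 1*(-20) = 2755/4137 + 20 = 85495/4137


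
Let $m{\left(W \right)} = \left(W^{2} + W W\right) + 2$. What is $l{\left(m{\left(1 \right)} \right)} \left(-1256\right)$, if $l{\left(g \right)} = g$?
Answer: $-5024$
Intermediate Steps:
$m{\left(W \right)} = 2 + 2 W^{2}$ ($m{\left(W \right)} = \left(W^{2} + W^{2}\right) + 2 = 2 W^{2} + 2 = 2 + 2 W^{2}$)
$l{\left(m{\left(1 \right)} \right)} \left(-1256\right) = \left(2 + 2 \cdot 1^{2}\right) \left(-1256\right) = \left(2 + 2 \cdot 1\right) \left(-1256\right) = \left(2 + 2\right) \left(-1256\right) = 4 \left(-1256\right) = -5024$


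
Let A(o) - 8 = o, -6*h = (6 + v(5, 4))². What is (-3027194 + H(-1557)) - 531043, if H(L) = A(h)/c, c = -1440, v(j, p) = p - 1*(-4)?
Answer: -7685791883/2160 ≈ -3.5582e+6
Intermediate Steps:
v(j, p) = 4 + p (v(j, p) = p + 4 = 4 + p)
h = -98/3 (h = -(6 + (4 + 4))²/6 = -(6 + 8)²/6 = -⅙*14² = -⅙*196 = -98/3 ≈ -32.667)
A(o) = 8 + o
H(L) = 37/2160 (H(L) = (8 - 98/3)/(-1440) = -74/3*(-1/1440) = 37/2160)
(-3027194 + H(-1557)) - 531043 = (-3027194 + 37/2160) - 531043 = -6538739003/2160 - 531043 = -7685791883/2160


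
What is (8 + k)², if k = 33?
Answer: 1681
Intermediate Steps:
(8 + k)² = (8 + 33)² = 41² = 1681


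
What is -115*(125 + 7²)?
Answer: -20010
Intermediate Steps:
-115*(125 + 7²) = -115*(125 + 49) = -115*174 = -20010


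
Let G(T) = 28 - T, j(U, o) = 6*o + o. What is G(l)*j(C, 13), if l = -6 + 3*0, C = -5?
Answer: 3094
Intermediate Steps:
j(U, o) = 7*o
l = -6 (l = -6 + 0 = -6)
G(l)*j(C, 13) = (28 - 1*(-6))*(7*13) = (28 + 6)*91 = 34*91 = 3094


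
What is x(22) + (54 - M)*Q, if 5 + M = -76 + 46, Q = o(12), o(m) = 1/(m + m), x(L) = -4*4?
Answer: -295/24 ≈ -12.292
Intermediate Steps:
x(L) = -16
o(m) = 1/(2*m)
Q = 1/24 (Q = (1/2)/12 = (1/2)*(1/12) = 1/24 ≈ 0.041667)
M = -35 (M = -5 + (-76 + 46) = -5 - 30 = -35)
x(22) + (54 - M)*Q = -16 + (54 - 1*(-35))*(1/24) = -16 + (54 + 35)*(1/24) = -16 + 89*(1/24) = -16 + 89/24 = -295/24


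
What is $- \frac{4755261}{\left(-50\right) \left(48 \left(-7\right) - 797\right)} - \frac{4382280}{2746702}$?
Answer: $- \frac{950681504373}{11114333450} \approx -85.536$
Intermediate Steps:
$- \frac{4755261}{\left(-50\right) \left(48 \left(-7\right) - 797\right)} - \frac{4382280}{2746702} = - \frac{4755261}{\left(-50\right) \left(-336 - 797\right)} - \frac{313020}{196193} = - \frac{4755261}{\left(-50\right) \left(-1133\right)} - \frac{313020}{196193} = - \frac{4755261}{56650} - \frac{313020}{196193} = - \frac{950681504373}{11114333450}$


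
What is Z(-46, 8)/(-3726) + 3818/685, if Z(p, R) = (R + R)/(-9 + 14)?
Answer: 7111838/1276155 ≈ 5.5729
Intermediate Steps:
Z(p, R) = 2*R/5 (Z(p, R) = (2*R)/5 = (2*R)*(⅕) = 2*R/5)
Z(-46, 8)/(-3726) + 3818/685 = ((⅖)*8)/(-3726) + 3818/685 = (16/5)*(-1/3726) + 3818*(1/685) = -8/9315 + 3818/685 = 7111838/1276155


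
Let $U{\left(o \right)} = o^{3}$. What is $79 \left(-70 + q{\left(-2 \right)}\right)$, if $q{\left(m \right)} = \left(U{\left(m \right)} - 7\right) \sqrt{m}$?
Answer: $-5530 - 1185 i \sqrt{2} \approx -5530.0 - 1675.8 i$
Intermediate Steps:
$q{\left(m \right)} = \sqrt{m} \left(-7 + m^{3}\right)$ ($q{\left(m \right)} = \left(m^{3} - 7\right) \sqrt{m} = \left(-7 + m^{3}\right) \sqrt{m} = \sqrt{m} \left(-7 + m^{3}\right)$)
$79 \left(-70 + q{\left(-2 \right)}\right) = 79 \left(-70 + \sqrt{-2} \left(-7 + \left(-2\right)^{3}\right)\right) = 79 \left(-70 + i \sqrt{2} \left(-7 - 8\right)\right) = 79 \left(-70 + i \sqrt{2} \left(-15\right)\right) = 79 \left(-70 - 15 i \sqrt{2}\right) = -5530 - 1185 i \sqrt{2}$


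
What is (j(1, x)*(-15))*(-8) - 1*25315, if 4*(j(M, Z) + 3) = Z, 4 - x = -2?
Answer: -25495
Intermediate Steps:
x = 6 (x = 4 - 1*(-2) = 4 + 2 = 6)
j(M, Z) = -3 + Z/4
(j(1, x)*(-15))*(-8) - 1*25315 = ((-3 + (1/4)*6)*(-15))*(-8) - 1*25315 = ((-3 + 3/2)*(-15))*(-8) - 25315 = -3/2*(-15)*(-8) - 25315 = (45/2)*(-8) - 25315 = -180 - 25315 = -25495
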